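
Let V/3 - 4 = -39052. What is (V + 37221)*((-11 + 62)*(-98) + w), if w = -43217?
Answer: 3853487445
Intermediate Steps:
V = -117144 (V = 12 + 3*(-39052) = 12 - 117156 = -117144)
(V + 37221)*((-11 + 62)*(-98) + w) = (-117144 + 37221)*((-11 + 62)*(-98) - 43217) = -79923*(51*(-98) - 43217) = -79923*(-4998 - 43217) = -79923*(-48215) = 3853487445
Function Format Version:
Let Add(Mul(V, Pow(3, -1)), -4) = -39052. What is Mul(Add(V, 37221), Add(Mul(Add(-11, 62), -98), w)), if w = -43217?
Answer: 3853487445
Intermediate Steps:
V = -117144 (V = Add(12, Mul(3, -39052)) = Add(12, -117156) = -117144)
Mul(Add(V, 37221), Add(Mul(Add(-11, 62), -98), w)) = Mul(Add(-117144, 37221), Add(Mul(Add(-11, 62), -98), -43217)) = Mul(-79923, Add(Mul(51, -98), -43217)) = Mul(-79923, Add(-4998, -43217)) = Mul(-79923, -48215) = 3853487445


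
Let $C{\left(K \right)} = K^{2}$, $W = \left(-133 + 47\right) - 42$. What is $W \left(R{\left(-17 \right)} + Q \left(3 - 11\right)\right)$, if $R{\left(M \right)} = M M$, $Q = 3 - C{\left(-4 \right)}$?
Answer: $-50304$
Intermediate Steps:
$W = -128$ ($W = -86 - 42 = -128$)
$Q = -13$ ($Q = 3 - \left(-4\right)^{2} = 3 - 16 = -13$)
$R{\left(M \right)} = M^{2}$
$W \left(R{\left(-17 \right)} + Q \left(3 - 11\right)\right) = - 128 \left(\left(-17\right)^{2} - 13 \left(3 - 11\right)\right) = - 128 \left(289 - -104\right) = - 128 \left(289 + 104\right) = \left(-128\right) 393 = -50304$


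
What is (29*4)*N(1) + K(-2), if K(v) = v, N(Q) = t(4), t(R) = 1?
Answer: 114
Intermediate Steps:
N(Q) = 1
(29*4)*N(1) + K(-2) = (29*4)*1 - 2 = 116*1 - 2 = 116 - 2 = 114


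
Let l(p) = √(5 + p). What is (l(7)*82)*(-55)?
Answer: -9020*√3 ≈ -15623.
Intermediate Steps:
(l(7)*82)*(-55) = (√(5 + 7)*82)*(-55) = (√12*82)*(-55) = ((2*√3)*82)*(-55) = (164*√3)*(-55) = -9020*√3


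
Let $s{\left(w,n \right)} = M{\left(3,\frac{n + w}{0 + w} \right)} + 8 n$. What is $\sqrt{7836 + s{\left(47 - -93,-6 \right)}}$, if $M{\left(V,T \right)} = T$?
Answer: $\frac{\sqrt{38165890}}{70} \approx 88.255$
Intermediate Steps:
$s{\left(w,n \right)} = 8 n + \frac{n + w}{w}$ ($s{\left(w,n \right)} = \frac{n + w}{0 + w} + 8 n = \frac{n + w}{w} + 8 n = 8 n + \frac{n + w}{w}$)
$\sqrt{7836 + s{\left(47 - -93,-6 \right)}} = \sqrt{7836 + \left(1 + 8 \left(-6\right) - \frac{6}{47 - -93}\right)} = \sqrt{7836 - \left(47 + \frac{6}{47 + 93}\right)} = \sqrt{7836 - \left(47 + \frac{3}{70}\right)} = \sqrt{7836 - \frac{3293}{70}} = \sqrt{\frac{545227}{70}} = \frac{\sqrt{38165890}}{70}$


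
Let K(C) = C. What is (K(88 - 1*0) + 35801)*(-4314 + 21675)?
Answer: 623068929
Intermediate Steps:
(K(88 - 1*0) + 35801)*(-4314 + 21675) = ((88 - 1*0) + 35801)*(-4314 + 21675) = ((88 + 0) + 35801)*17361 = (88 + 35801)*17361 = 35889*17361 = 623068929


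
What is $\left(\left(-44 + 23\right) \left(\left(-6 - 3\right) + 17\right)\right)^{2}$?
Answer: $28224$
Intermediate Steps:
$\left(\left(-44 + 23\right) \left(\left(-6 - 3\right) + 17\right)\right)^{2} = \left(- 21 \left(-9 + 17\right)\right)^{2} = \left(\left(-21\right) 8\right)^{2} = \left(-168\right)^{2} = 28224$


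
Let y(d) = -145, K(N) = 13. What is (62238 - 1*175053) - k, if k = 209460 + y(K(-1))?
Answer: -322130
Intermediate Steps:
k = 209315 (k = 209460 - 145 = 209315)
(62238 - 1*175053) - k = (62238 - 1*175053) - 1*209315 = (62238 - 175053) - 209315 = -112815 - 209315 = -322130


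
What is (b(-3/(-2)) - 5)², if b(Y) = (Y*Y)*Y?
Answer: 169/64 ≈ 2.6406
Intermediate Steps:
b(Y) = Y³ (b(Y) = Y²*Y = Y³)
(b(-3/(-2)) - 5)² = ((-3/(-2))³ - 5)² = ((-3*(-½))³ - 5)² = ((3/2)³ - 5)² = (27/8 - 5)² = (-13/8)² = 169/64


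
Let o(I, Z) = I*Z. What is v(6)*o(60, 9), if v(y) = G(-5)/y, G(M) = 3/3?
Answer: 90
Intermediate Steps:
G(M) = 1 (G(M) = 3*(⅓) = 1)
v(y) = 1/y
v(6)*o(60, 9) = (60*9)/6 = (⅙)*540 = 90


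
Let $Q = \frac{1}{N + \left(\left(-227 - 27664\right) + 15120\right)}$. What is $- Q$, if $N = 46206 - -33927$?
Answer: $- \frac{1}{67362} \approx -1.4845 \cdot 10^{-5}$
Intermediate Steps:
$N = 80133$ ($N = 46206 + 33927 = 80133$)
$Q = \frac{1}{67362}$ ($Q = \frac{1}{80133 + \left(\left(-227 - 27664\right) + 15120\right)} = \frac{1}{80133 + \left(-27891 + 15120\right)} = \frac{1}{80133 - 12771} = \frac{1}{67362} \approx 1.4845 \cdot 10^{-5}$)
$- Q = \left(-1\right) \frac{1}{67362} = - \frac{1}{67362}$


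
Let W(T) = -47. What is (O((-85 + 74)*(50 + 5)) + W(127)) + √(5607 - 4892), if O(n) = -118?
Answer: -165 + √715 ≈ -138.26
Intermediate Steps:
(O((-85 + 74)*(50 + 5)) + W(127)) + √(5607 - 4892) = (-118 - 47) + √(5607 - 4892) = -165 + √715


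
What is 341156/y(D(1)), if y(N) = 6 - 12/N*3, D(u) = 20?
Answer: 1705780/21 ≈ 81228.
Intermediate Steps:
y(N) = 6 - 36/N
341156/y(D(1)) = 341156/(6 - 36/20) = 341156/(6 - 36*1/20) = 341156/(6 - 9/5) = 341156/(21/5) = 341156*(5/21) = 1705780/21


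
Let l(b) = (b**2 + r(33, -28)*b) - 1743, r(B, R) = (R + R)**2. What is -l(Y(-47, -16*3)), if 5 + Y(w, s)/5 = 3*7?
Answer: -255537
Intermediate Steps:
Y(w, s) = 80 (Y(w, s) = -25 + 5*(3*7) = -25 + 5*21 = -25 + 105 = 80)
r(B, R) = 4*R**2 (r(B, R) = (2*R)**2 = 4*R**2)
l(b) = -1743 + b**2 + 3136*b (l(b) = (b**2 + (4*(-28)**2)*b) - 1743 = (b**2 + (4*784)*b) - 1743 = (b**2 + 3136*b) - 1743 = -1743 + b**2 + 3136*b)
-l(Y(-47, -16*3)) = -(-1743 + 80**2 + 3136*80) = -(-1743 + 6400 + 250880) = -1*255537 = -255537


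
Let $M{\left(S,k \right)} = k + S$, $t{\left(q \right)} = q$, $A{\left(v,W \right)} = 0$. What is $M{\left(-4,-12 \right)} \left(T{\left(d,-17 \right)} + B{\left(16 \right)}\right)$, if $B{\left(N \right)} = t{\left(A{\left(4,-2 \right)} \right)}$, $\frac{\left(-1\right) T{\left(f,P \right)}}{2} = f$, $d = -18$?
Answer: $-576$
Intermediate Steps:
$M{\left(S,k \right)} = S + k$
$T{\left(f,P \right)} = - 2 f$
$B{\left(N \right)} = 0$
$M{\left(-4,-12 \right)} \left(T{\left(d,-17 \right)} + B{\left(16 \right)}\right) = \left(-4 - 12\right) \left(\left(-2\right) \left(-18\right) + 0\right) = - 16 \left(36 + 0\right) = \left(-16\right) 36 = -576$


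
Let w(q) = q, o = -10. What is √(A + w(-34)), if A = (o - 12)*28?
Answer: 5*I*√26 ≈ 25.495*I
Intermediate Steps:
A = -616 (A = (-10 - 12)*28 = -22*28 = -616)
√(A + w(-34)) = √(-616 - 34) = √(-650) = 5*I*√26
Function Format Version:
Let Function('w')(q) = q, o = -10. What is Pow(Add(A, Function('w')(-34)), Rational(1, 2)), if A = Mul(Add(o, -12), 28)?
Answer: Mul(5, I, Pow(26, Rational(1, 2))) ≈ Mul(25.495, I)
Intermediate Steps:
A = -616 (A = Mul(Add(-10, -12), 28) = Mul(-22, 28) = -616)
Pow(Add(A, Function('w')(-34)), Rational(1, 2)) = Pow(Add(-616, -34), Rational(1, 2)) = Pow(-650, Rational(1, 2)) = Mul(5, I, Pow(26, Rational(1, 2)))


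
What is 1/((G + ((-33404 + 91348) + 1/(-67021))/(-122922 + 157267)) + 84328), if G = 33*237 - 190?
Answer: 2301836245/211678442718778 ≈ 1.0874e-5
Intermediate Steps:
G = 7631 (G = 7821 - 190 = 7631)
1/((G + ((-33404 + 91348) + 1/(-67021))/(-122922 + 157267)) + 84328) = 1/((7631 + ((-33404 + 91348) + 1/(-67021))/(-122922 + 157267)) + 84328) = 1/((7631 + (57944 - 1/67021)/34345) + 84328) = 1/((7631 + (3883464823/67021)*(1/34345)) + 84328) = 1/((7631 + 3883464823/2301836245) + 84328) = 1/(17569195850418/2301836245 + 84328) = 1/(211678442718778/2301836245) = 2301836245/211678442718778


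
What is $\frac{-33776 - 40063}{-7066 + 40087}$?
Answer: $- \frac{24613}{11007} \approx -2.2361$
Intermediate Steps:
$\frac{-33776 - 40063}{-7066 + 40087} = - \frac{73839}{33021} = \left(-73839\right) \frac{1}{33021} = - \frac{24613}{11007}$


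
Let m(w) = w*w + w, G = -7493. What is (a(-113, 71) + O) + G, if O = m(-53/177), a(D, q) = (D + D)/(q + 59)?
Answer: -15262600162/2036385 ≈ -7494.9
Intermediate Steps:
m(w) = w + w² (m(w) = w² + w = w + w²)
a(D, q) = 2*D/(59 + q) (a(D, q) = (2*D)/(59 + q) = 2*D/(59 + q))
O = -6572/31329 (O = (-53/177)*(1 - 53/177) = (-53*1/177)*(1 - 53*1/177) = -53*(1 - 53/177)/177 = -53/177*124/177 = -6572/31329 ≈ -0.20977)
(a(-113, 71) + O) + G = (2*(-113)/(59 + 71) - 6572/31329) - 7493 = (2*(-113)/130 - 6572/31329) - 7493 = (2*(-113)*(1/130) - 6572/31329) - 7493 = (-113/65 - 6572/31329) - 7493 = -3967357/2036385 - 7493 = -15262600162/2036385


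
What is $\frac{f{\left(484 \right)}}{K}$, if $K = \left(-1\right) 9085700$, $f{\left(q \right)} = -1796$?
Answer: $\frac{449}{2271425} \approx 0.00019767$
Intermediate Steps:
$K = -9085700$
$\frac{f{\left(484 \right)}}{K} = - \frac{1796}{-9085700} = \left(-1796\right) \left(- \frac{1}{9085700}\right) = \frac{449}{2271425}$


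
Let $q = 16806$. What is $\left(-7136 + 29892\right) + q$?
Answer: $39562$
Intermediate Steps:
$\left(-7136 + 29892\right) + q = \left(-7136 + 29892\right) + 16806 = 22756 + 16806 = 39562$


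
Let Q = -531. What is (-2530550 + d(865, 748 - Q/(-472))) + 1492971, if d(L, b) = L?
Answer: -1036714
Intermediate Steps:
(-2530550 + d(865, 748 - Q/(-472))) + 1492971 = (-2530550 + 865) + 1492971 = -2529685 + 1492971 = -1036714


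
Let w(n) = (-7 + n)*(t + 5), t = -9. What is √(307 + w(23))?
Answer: 9*√3 ≈ 15.588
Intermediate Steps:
w(n) = 28 - 4*n (w(n) = (-7 + n)*(-9 + 5) = (-7 + n)*(-4) = 28 - 4*n)
√(307 + w(23)) = √(307 + (28 - 4*23)) = √(307 + (28 - 92)) = √(307 - 64) = √243 = 9*√3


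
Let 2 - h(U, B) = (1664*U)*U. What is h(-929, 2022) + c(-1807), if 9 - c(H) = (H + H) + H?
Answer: -1436094792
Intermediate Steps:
h(U, B) = 2 - 1664*U² (h(U, B) = 2 - 1664*U*U = 2 - 1664*U²)
c(H) = 9 - 3*H (c(H) = 9 - ((H + H) + H) = 9 - (2*H + H) = 9 - 3*H)
h(-929, 2022) + c(-1807) = (2 - 1664*(-929)²) + (9 - 3*(-1807)) = (2 - 1664*863041) + (9 + 5421) = (2 - 1436100224) + 5430 = -1436100222 + 5430 = -1436094792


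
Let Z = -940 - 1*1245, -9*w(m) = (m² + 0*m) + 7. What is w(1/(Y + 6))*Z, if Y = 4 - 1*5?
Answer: 76912/45 ≈ 1709.2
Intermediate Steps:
Y = -1 (Y = 4 - 5 = -1)
w(m) = -7/9 - m²/9 (w(m) = -((m² + 0*m) + 7)/9 = -((m² + 0) + 7)/9 = -(m² + 7)/9 = -(7 + m²)/9 = -7/9 - m²/9)
Z = -2185 (Z = -940 - 1245 = -2185)
w(1/(Y + 6))*Z = (-7/9 - 1/(9*(-1 + 6)²))*(-2185) = (-7/9 - (1/5)²/9)*(-2185) = (-7/9 - (⅕)²/9)*(-2185) = (-7/9 - ⅑*1/25)*(-2185) = (-7/9 - 1/225)*(-2185) = -176/225*(-2185) = 76912/45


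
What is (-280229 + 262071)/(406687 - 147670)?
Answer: -18158/259017 ≈ -0.070104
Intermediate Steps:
(-280229 + 262071)/(406687 - 147670) = -18158/259017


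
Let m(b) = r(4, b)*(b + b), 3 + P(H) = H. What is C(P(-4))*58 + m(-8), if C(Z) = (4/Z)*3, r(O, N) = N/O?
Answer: -472/7 ≈ -67.429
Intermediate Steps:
P(H) = -3 + H
m(b) = b²/2 (m(b) = (b/4)*(b + b) = (b*(¼))*(2*b) = (b/4)*(2*b) = b²/2)
C(Z) = 12/Z
C(P(-4))*58 + m(-8) = (12/(-3 - 4))*58 + (½)*(-8)² = (12/(-7))*58 + (½)*64 = (12*(-⅐))*58 + 32 = -12/7*58 + 32 = -696/7 + 32 = -472/7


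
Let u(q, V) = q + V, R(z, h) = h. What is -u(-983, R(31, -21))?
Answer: 1004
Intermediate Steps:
u(q, V) = V + q
-u(-983, R(31, -21)) = -(-21 - 983) = -1*(-1004) = 1004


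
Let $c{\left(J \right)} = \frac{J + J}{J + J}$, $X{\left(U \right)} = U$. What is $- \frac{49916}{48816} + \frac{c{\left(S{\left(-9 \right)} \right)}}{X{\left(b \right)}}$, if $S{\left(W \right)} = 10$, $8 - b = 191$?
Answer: $- \frac{765287}{744444} \approx -1.028$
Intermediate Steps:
$b = -183$ ($b = 8 - 191 = -183$)
$c{\left(J \right)} = 1$ ($c{\left(J \right)} = \frac{2 J}{2 J} = 2 J \frac{1}{2 J} = 1$)
$- \frac{49916}{48816} + \frac{c{\left(S{\left(-9 \right)} \right)}}{X{\left(b \right)}} = - \frac{49916}{48816} + 1 \frac{1}{-183} = \left(-49916\right) \frac{1}{48816} + 1 \left(- \frac{1}{183}\right) = - \frac{12479}{12204} - \frac{1}{183} = - \frac{765287}{744444}$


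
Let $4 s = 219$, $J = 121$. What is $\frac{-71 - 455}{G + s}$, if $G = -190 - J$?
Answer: $\frac{2104}{1025} \approx 2.0527$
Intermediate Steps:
$s = \frac{219}{4}$ ($s = \frac{1}{4} \cdot 219 = \frac{219}{4} \approx 54.75$)
$G = -311$ ($G = -190 - 121 = -311$)
$\frac{-71 - 455}{G + s} = \frac{-71 - 455}{-311 + \frac{219}{4}} = - \frac{526}{- \frac{1025}{4}} = \left(-526\right) \left(- \frac{4}{1025}\right) = \frac{2104}{1025}$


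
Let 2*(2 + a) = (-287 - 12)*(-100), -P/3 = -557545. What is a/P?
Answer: 14948/1672635 ≈ 0.0089368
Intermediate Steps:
P = 1672635 (P = -3*(-557545) = 1672635)
a = 14948 (a = -2 + ((-287 - 12)*(-100))/2 = -2 + (-299*(-100))/2 = -2 + (½)*29900 = -2 + 14950 = 14948)
a/P = 14948/1672635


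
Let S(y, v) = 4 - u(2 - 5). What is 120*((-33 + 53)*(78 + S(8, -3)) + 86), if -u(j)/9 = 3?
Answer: 271920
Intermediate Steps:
u(j) = -27 (u(j) = -9*3 = -27)
S(y, v) = 31 (S(y, v) = 4 - 1*(-27) = 4 + 27 = 31)
120*((-33 + 53)*(78 + S(8, -3)) + 86) = 120*((-33 + 53)*(78 + 31) + 86) = 120*(20*109 + 86) = 120*(2180 + 86) = 120*2266 = 271920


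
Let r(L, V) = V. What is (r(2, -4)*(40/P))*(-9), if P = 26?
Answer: 720/13 ≈ 55.385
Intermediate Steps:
(r(2, -4)*(40/P))*(-9) = -160/26*(-9) = -4*20/13*(-9) = -80/13*(-9) = 720/13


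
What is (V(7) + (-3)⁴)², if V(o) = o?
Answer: 7744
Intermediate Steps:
(V(7) + (-3)⁴)² = (7 + (-3)⁴)² = (7 + 81)² = 88² = 7744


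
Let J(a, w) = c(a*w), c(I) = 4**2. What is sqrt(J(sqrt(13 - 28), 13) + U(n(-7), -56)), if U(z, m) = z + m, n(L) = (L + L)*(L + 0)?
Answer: sqrt(58) ≈ 7.6158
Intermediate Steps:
c(I) = 16
n(L) = 2*L**2 (n(L) = (2*L)*L = 2*L**2)
J(a, w) = 16
U(z, m) = m + z
sqrt(J(sqrt(13 - 28), 13) + U(n(-7), -56)) = sqrt(16 + (-56 + 2*(-7)**2)) = sqrt(16 + (-56 + 2*49)) = sqrt(16 + (-56 + 98)) = sqrt(16 + 42) = sqrt(58)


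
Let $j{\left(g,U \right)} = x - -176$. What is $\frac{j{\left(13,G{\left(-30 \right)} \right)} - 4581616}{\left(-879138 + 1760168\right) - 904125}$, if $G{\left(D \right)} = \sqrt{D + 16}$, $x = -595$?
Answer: $\frac{916407}{4619} \approx 198.4$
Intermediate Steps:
$G{\left(D \right)} = \sqrt{16 + D}$
$j{\left(g,U \right)} = -419$ ($j{\left(g,U \right)} = -595 - -176 = -595 + 176 = -419$)
$\frac{j{\left(13,G{\left(-30 \right)} \right)} - 4581616}{\left(-879138 + 1760168\right) - 904125} = \frac{-419 - 4581616}{\left(-879138 + 1760168\right) - 904125} = - \frac{4582035}{881030 - 904125} = - \frac{4582035}{-23095} = \left(-4582035\right) \left(- \frac{1}{23095}\right) = \frac{916407}{4619}$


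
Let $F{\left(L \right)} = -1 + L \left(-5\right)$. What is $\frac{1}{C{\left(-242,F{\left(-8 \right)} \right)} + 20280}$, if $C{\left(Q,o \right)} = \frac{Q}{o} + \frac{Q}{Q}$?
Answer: $\frac{39}{790717} \approx 4.9322 \cdot 10^{-5}$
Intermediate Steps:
$F{\left(L \right)} = -1 - 5 L$
$C{\left(Q,o \right)} = 1 + \frac{Q}{o}$ ($C{\left(Q,o \right)} = \frac{Q}{o} + 1 = 1 + \frac{Q}{o}$)
$\frac{1}{C{\left(-242,F{\left(-8 \right)} \right)} + 20280} = \frac{1}{\frac{-242 - -39}{-1 - -40} + 20280} = \frac{1}{\frac{-242 + \left(-1 + 40\right)}{-1 + 40} + 20280} = \frac{1}{\frac{-242 + 39}{39} + 20280} = \frac{1}{\frac{1}{39} \left(-203\right) + 20280} = \frac{1}{- \frac{203}{39} + 20280} = \frac{1}{\frac{790717}{39}} = \frac{39}{790717}$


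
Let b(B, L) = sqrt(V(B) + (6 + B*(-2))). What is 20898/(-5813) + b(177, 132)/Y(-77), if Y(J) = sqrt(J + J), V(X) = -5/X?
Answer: -20898/5813 + sqrt(1679120058)/27258 ≈ -2.0917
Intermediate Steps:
Y(J) = sqrt(2)*sqrt(J) (Y(J) = sqrt(2*J) = sqrt(2)*sqrt(J))
b(B, L) = sqrt(6 - 5/B - 2*B) (b(B, L) = sqrt(-5/B + (6 + B*(-2))) = sqrt(-5/B + (6 - 2*B)) = sqrt(6 - 5/B - 2*B))
20898/(-5813) + b(177, 132)/Y(-77) = 20898/(-5813) + sqrt(6 - 5/177 - 2*177)/((sqrt(2)*sqrt(-77))) = 20898*(-1/5813) + sqrt(6 - 5*1/177 - 354)/((sqrt(2)*(I*sqrt(77)))) = -20898/5813 + sqrt(6 - 5/177 - 354)/((I*sqrt(154))) = -20898/5813 + sqrt(-61601/177)*(-I*sqrt(154)/154) = -20898/5813 + (I*sqrt(10903377)/177)*(-I*sqrt(154)/154) = -20898/5813 + sqrt(1679120058)/27258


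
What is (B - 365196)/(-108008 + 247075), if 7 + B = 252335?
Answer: -112868/139067 ≈ -0.81161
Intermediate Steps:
B = 252328 (B = -7 + 252335 = 252328)
(B - 365196)/(-108008 + 247075) = (252328 - 365196)/(-108008 + 247075) = -112868/139067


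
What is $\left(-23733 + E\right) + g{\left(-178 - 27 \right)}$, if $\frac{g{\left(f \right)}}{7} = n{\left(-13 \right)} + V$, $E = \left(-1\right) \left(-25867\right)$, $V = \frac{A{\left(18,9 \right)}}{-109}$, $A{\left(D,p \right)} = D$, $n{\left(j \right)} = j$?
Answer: $\frac{222561}{109} \approx 2041.8$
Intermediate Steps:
$V = - \frac{18}{109}$ ($V = \frac{18}{-109} = 18 \left(- \frac{1}{109}\right) = - \frac{18}{109} \approx -0.16514$)
$E = 25867$
$g{\left(f \right)} = - \frac{10045}{109}$ ($g{\left(f \right)} = 7 \left(-13 - \frac{18}{109}\right) = 7 \left(- \frac{1435}{109}\right) = - \frac{10045}{109}$)
$\left(-23733 + E\right) + g{\left(-178 - 27 \right)} = \left(-23733 + 25867\right) - \frac{10045}{109} = 2134 - \frac{10045}{109} = \frac{222561}{109}$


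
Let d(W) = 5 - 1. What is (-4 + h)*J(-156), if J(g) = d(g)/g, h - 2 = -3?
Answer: 5/39 ≈ 0.12821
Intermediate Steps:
d(W) = 4
h = -1 (h = 2 - 3 = -1)
J(g) = 4/g
(-4 + h)*J(-156) = (-4 - 1)*(4/(-156)) = -20*(-1)/156 = -5*(-1/39) = 5/39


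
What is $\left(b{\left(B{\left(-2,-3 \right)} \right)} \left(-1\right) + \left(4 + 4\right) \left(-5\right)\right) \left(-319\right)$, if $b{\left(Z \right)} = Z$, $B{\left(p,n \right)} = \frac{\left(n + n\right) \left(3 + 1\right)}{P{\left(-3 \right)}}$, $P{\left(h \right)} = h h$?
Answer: $\frac{35728}{3} \approx 11909.0$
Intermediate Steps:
$P{\left(h \right)} = h^{2}$
$B{\left(p,n \right)} = \frac{8 n}{9}$ ($B{\left(p,n \right)} = \frac{\left(n + n\right) \left(3 + 1\right)}{\left(-3\right)^{2}} = \frac{2 n 4}{9} = 8 n \frac{1}{9} = \frac{8 n}{9}$)
$\left(b{\left(B{\left(-2,-3 \right)} \right)} \left(-1\right) + \left(4 + 4\right) \left(-5\right)\right) \left(-319\right) = \left(\frac{8}{9} \left(-3\right) \left(-1\right) + \left(4 + 4\right) \left(-5\right)\right) \left(-319\right) = \left(\left(- \frac{8}{3}\right) \left(-1\right) + 8 \left(-5\right)\right) \left(-319\right) = \left(\frac{8}{3} - 40\right) \left(-319\right) = \left(- \frac{112}{3}\right) \left(-319\right) = \frac{35728}{3}$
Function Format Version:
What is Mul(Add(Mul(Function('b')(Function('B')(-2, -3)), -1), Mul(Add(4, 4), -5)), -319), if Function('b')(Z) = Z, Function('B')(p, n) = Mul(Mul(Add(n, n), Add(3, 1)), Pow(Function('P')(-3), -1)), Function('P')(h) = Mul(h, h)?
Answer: Rational(35728, 3) ≈ 11909.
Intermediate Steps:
Function('P')(h) = Pow(h, 2)
Function('B')(p, n) = Mul(Rational(8, 9), n) (Function('B')(p, n) = Mul(Mul(Add(n, n), Add(3, 1)), Pow(Pow(-3, 2), -1)) = Mul(Mul(Mul(2, n), 4), Pow(9, -1)) = Mul(Mul(8, n), Rational(1, 9)) = Mul(Rational(8, 9), n))
Mul(Add(Mul(Function('b')(Function('B')(-2, -3)), -1), Mul(Add(4, 4), -5)), -319) = Mul(Add(Mul(Mul(Rational(8, 9), -3), -1), Mul(Add(4, 4), -5)), -319) = Mul(Add(Mul(Rational(-8, 3), -1), Mul(8, -5)), -319) = Mul(Add(Rational(8, 3), -40), -319) = Mul(Rational(-112, 3), -319) = Rational(35728, 3)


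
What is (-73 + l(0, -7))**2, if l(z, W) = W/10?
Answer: 543169/100 ≈ 5431.7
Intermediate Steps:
l(z, W) = W/10 (l(z, W) = W*(1/10) = W/10)
(-73 + l(0, -7))**2 = (-73 + (1/10)*(-7))**2 = (-73 - 7/10)**2 = (-737/10)**2 = 543169/100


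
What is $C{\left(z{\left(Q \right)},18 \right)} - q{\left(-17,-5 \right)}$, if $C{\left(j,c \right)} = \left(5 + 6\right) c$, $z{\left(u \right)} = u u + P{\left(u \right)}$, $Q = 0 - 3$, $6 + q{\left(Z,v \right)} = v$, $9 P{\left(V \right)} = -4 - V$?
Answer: $209$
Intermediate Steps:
$P{\left(V \right)} = - \frac{4}{9} - \frac{V}{9}$ ($P{\left(V \right)} = \frac{-4 - V}{9} = - \frac{4}{9} - \frac{V}{9}$)
$q{\left(Z,v \right)} = -6 + v$
$Q = -3$ ($Q = 0 - 3 = -3$)
$z{\left(u \right)} = - \frac{4}{9} + u^{2} - \frac{u}{9}$ ($z{\left(u \right)} = u u - \left(\frac{4}{9} + \frac{u}{9}\right) = u^{2} - \left(\frac{4}{9} + \frac{u}{9}\right) = - \frac{4}{9} + u^{2} - \frac{u}{9}$)
$C{\left(j,c \right)} = 11 c$
$C{\left(z{\left(Q \right)},18 \right)} - q{\left(-17,-5 \right)} = 11 \cdot 18 - \left(-6 - 5\right) = 198 - -11 = 198 + 11 = 209$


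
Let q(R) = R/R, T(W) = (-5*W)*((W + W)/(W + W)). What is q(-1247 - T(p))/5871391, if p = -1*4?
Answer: 1/5871391 ≈ 1.7032e-7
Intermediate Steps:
p = -4
T(W) = -5*W (T(W) = (-5*W)*((2*W)/((2*W))) = (-5*W)*((2*W)*(1/(2*W))) = -5*W*1 = -5*W)
q(R) = 1
q(-1247 - T(p))/5871391 = 1/5871391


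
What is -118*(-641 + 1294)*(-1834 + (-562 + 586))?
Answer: 139467740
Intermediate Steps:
-118*(-641 + 1294)*(-1834 + (-562 + 586)) = -77054*(-1834 + 24) = -77054*(-1810) = -118*(-1181930) = 139467740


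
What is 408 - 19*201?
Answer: -3411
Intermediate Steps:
408 - 19*201 = 408 - 3819 = -3411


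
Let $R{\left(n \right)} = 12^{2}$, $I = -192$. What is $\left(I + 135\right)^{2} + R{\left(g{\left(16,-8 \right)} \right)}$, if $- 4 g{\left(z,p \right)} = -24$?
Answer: $3393$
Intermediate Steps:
$g{\left(z,p \right)} = 6$ ($g{\left(z,p \right)} = \left(- \frac{1}{4}\right) \left(-24\right) = 6$)
$R{\left(n \right)} = 144$
$\left(I + 135\right)^{2} + R{\left(g{\left(16,-8 \right)} \right)} = \left(-192 + 135\right)^{2} + 144 = \left(-57\right)^{2} + 144 = 3249 + 144 = 3393$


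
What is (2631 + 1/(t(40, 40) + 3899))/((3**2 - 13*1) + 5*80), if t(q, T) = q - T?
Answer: 466285/70182 ≈ 6.6439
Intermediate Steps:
(2631 + 1/(t(40, 40) + 3899))/((3**2 - 13*1) + 5*80) = (2631 + 1/((40 - 1*40) + 3899))/((3**2 - 13*1) + 5*80) = (2631 + 1/((40 - 40) + 3899))/((9 - 13) + 400) = (2631 + 1/(0 + 3899))/(-4 + 400) = (2631 + 1/3899)/396 = (2631 + 1/3899)*(1/396) = (10258270/3899)*(1/396) = 466285/70182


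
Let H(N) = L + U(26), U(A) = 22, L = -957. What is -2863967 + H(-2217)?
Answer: -2864902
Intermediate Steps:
H(N) = -935 (H(N) = -957 + 22 = -935)
-2863967 + H(-2217) = -2863967 - 935 = -2864902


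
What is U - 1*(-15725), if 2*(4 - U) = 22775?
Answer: 8683/2 ≈ 4341.5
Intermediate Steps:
U = -22767/2 (U = 4 - ½*22775 = 4 - 22775/2 = -22767/2 ≈ -11384.)
U - 1*(-15725) = -22767/2 - 1*(-15725) = -22767/2 + 15725 = 8683/2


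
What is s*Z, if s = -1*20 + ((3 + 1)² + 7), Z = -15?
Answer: -45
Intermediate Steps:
s = 3 (s = -20 + (4² + 7) = -20 + (16 + 7) = -20 + 23 = 3)
s*Z = 3*(-15) = -45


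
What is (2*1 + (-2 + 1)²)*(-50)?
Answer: -150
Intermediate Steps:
(2*1 + (-2 + 1)²)*(-50) = (2 + (-1)²)*(-50) = (2 + 1)*(-50) = 3*(-50) = -150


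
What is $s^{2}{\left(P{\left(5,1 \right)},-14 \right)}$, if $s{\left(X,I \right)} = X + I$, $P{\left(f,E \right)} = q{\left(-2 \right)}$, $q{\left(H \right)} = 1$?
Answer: $169$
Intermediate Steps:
$P{\left(f,E \right)} = 1$
$s{\left(X,I \right)} = I + X$
$s^{2}{\left(P{\left(5,1 \right)},-14 \right)} = \left(-14 + 1\right)^{2} = \left(-13\right)^{2} = 169$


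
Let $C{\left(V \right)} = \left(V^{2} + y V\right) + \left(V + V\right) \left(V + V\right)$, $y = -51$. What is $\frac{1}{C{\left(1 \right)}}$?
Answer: $- \frac{1}{46} \approx -0.021739$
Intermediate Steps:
$C{\left(V \right)} = - 51 V + 5 V^{2}$ ($C{\left(V \right)} = \left(V^{2} - 51 V\right) + \left(V + V\right) \left(V + V\right) = \left(V^{2} - 51 V\right) + 2 V 2 V = \left(V^{2} - 51 V\right) + 4 V^{2} = - 51 V + 5 V^{2}$)
$\frac{1}{C{\left(1 \right)}} = \frac{1}{1 \left(-51 + 5 \cdot 1\right)} = \frac{1}{1 \left(-51 + 5\right)} = \frac{1}{1 \left(-46\right)} = \frac{1}{-46} = - \frac{1}{46}$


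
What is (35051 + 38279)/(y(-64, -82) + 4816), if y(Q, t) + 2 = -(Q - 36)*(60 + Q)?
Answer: 36665/2207 ≈ 16.613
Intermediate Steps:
y(Q, t) = -2 - (-36 + Q)*(60 + Q) (y(Q, t) = -2 - (Q - 36)*(60 + Q) = -2 - (-36 + Q)*(60 + Q))
(35051 + 38279)/(y(-64, -82) + 4816) = (35051 + 38279)/((2158 - 1*(-64)² - 24*(-64)) + 4816) = 73330/((2158 - 1*4096 + 1536) + 4816) = 73330/((2158 - 4096 + 1536) + 4816) = 73330/(-402 + 4816) = 73330/4414 = 73330*(1/4414) = 36665/2207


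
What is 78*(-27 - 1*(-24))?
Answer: -234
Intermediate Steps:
78*(-27 - 1*(-24)) = 78*(-27 + 24) = 78*(-3) = -234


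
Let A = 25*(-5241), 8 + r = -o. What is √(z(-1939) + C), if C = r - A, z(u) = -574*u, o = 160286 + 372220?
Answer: √711497 ≈ 843.50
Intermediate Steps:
o = 532506
r = -532514 (r = -8 - 1*532506 = -8 - 532506 = -532514)
A = -131025
C = -401489 (C = -532514 - 1*(-131025) = -532514 + 131025 = -401489)
√(z(-1939) + C) = √(-574*(-1939) - 401489) = √(1112986 - 401489) = √711497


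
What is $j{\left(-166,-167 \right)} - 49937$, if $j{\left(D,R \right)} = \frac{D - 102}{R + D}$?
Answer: $- \frac{16628753}{333} \approx -49936.0$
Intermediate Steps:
$j{\left(D,R \right)} = \frac{-102 + D}{D + R}$
$j{\left(-166,-167 \right)} - 49937 = \frac{-102 - 166}{-166 - 167} - 49937 = \frac{1}{-333} \left(-268\right) - 49937 = \left(- \frac{1}{333}\right) \left(-268\right) - 49937 = \frac{268}{333} - 49937 = - \frac{16628753}{333}$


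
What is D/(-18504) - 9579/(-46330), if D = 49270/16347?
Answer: 723805015763/3503531215260 ≈ 0.20659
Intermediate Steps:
D = 49270/16347 (D = 49270*(1/16347) = 49270/16347 ≈ 3.0140)
D/(-18504) - 9579/(-46330) = (49270/16347)/(-18504) - 9579/(-46330) = (49270/16347)*(-1/18504) - 9579*(-1/46330) = -24635/151242444 + 9579/46330 = 723805015763/3503531215260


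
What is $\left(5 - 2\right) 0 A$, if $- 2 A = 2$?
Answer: $0$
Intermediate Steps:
$A = -1$ ($A = \left(- \frac{1}{2}\right) 2 = -1$)
$\left(5 - 2\right) 0 A = \left(5 - 2\right) 0 \left(-1\right) = 3 \cdot 0 \left(-1\right) = 0 \left(-1\right) = 0$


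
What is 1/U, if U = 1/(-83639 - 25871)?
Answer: -109510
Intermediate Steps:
U = -1/109510 (U = 1/(-109510) = -1/109510 ≈ -9.1316e-6)
1/U = 1/(-1/109510) = -109510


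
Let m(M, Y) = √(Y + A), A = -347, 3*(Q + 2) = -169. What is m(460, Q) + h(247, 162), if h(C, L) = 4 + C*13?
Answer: 3215 + 8*I*√57/3 ≈ 3215.0 + 20.133*I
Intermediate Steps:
Q = -175/3 (Q = -2 + (⅓)*(-169) = -2 - 169/3 = -175/3 ≈ -58.333)
h(C, L) = 4 + 13*C
m(M, Y) = √(-347 + Y) (m(M, Y) = √(Y - 347) = √(-347 + Y))
m(460, Q) + h(247, 162) = √(-347 - 175/3) + (4 + 13*247) = √(-1216/3) + (4 + 3211) = 8*I*√57/3 + 3215 = 3215 + 8*I*√57/3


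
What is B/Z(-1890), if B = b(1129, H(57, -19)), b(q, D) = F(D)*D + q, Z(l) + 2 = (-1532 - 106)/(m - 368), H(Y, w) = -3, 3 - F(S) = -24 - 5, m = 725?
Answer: -17561/112 ≈ -156.79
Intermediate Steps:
F(S) = 32 (F(S) = 3 - (-24 - 5) = 3 - 1*(-29) = 3 + 29 = 32)
Z(l) = -112/17 (Z(l) = -2 + (-1532 - 106)/(725 - 368) = -2 - 1638/357 = -2 - 1638*1/357 = -2 - 78/17 = -112/17)
b(q, D) = q + 32*D (b(q, D) = 32*D + q = q + 32*D)
B = 1033 (B = 1129 + 32*(-3) = 1129 - 96 = 1033)
B/Z(-1890) = 1033/(-112/17) = 1033*(-17/112) = -17561/112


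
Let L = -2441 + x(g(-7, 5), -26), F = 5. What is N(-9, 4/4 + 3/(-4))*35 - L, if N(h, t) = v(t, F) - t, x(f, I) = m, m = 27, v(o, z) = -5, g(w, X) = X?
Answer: 8921/4 ≈ 2230.3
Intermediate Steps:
x(f, I) = 27
N(h, t) = -5 - t
L = -2414 (L = -2441 + 27 = -2414)
N(-9, 4/4 + 3/(-4))*35 - L = (-5 - (4/4 + 3/(-4)))*35 - 1*(-2414) = (-5 - (4*(¼) + 3*(-¼)))*35 + 2414 = (-5 - (1 - ¾))*35 + 2414 = (-5 - 1*¼)*35 + 2414 = (-5 - ¼)*35 + 2414 = -21/4*35 + 2414 = -735/4 + 2414 = 8921/4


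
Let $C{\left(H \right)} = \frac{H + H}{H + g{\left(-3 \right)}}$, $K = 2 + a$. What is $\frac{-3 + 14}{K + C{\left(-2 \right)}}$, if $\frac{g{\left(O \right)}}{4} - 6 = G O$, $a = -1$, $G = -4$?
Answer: $\frac{35}{3} \approx 11.667$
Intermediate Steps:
$K = 1$ ($K = 2 - 1 = 1$)
$g{\left(O \right)} = 24 - 16 O$ ($g{\left(O \right)} = 24 + 4 \left(- 4 O\right) = 24 - 16 O$)
$C{\left(H \right)} = \frac{2 H}{72 + H}$ ($C{\left(H \right)} = \frac{H + H}{H + \left(24 - -48\right)} = \frac{2 H}{H + \left(24 + 48\right)} = \frac{2 H}{H + 72} = \frac{2 H}{72 + H}$)
$\frac{-3 + 14}{K + C{\left(-2 \right)}} = \frac{-3 + 14}{1 + 2 \left(-2\right) \frac{1}{72 - 2}} = \frac{11}{1 + 2 \left(-2\right) \frac{1}{70}} = \frac{11}{1 - \frac{2}{35}} = \frac{11}{\frac{33}{35}} = 11 \cdot \frac{35}{33} = \frac{35}{3}$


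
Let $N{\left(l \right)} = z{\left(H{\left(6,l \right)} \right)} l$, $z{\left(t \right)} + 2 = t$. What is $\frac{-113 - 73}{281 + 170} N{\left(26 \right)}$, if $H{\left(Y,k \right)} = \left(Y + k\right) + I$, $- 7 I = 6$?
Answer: $- \frac{986544}{3157} \approx -312.49$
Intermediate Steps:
$I = - \frac{6}{7}$ ($I = \left(- \frac{1}{7}\right) 6 = - \frac{6}{7} \approx -0.85714$)
$H{\left(Y,k \right)} = - \frac{6}{7} + Y + k$ ($H{\left(Y,k \right)} = \left(Y + k\right) - \frac{6}{7} = - \frac{6}{7} + Y + k$)
$z{\left(t \right)} = -2 + t$
$N{\left(l \right)} = l \left(\frac{22}{7} + l\right)$ ($N{\left(l \right)} = \left(-2 + \left(- \frac{6}{7} + 6 + l\right)\right) l = \left(-2 + \left(\frac{36}{7} + l\right)\right) l = \left(\frac{22}{7} + l\right) l = l \left(\frac{22}{7} + l\right)$)
$\frac{-113 - 73}{281 + 170} N{\left(26 \right)} = \frac{-113 - 73}{281 + 170} \cdot \frac{1}{7} \cdot 26 \left(22 + 7 \cdot 26\right) = - \frac{186}{451} \cdot \frac{1}{7} \cdot 26 \left(22 + 182\right) = \left(-186\right) \frac{1}{451} \cdot \frac{1}{7} \cdot 26 \cdot 204 = \left(- \frac{186}{451}\right) \frac{5304}{7} = - \frac{986544}{3157}$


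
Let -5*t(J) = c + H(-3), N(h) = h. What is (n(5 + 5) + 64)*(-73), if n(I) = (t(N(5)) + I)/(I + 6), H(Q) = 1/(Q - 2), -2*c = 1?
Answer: -3774611/800 ≈ -4718.3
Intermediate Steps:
c = -½ (c = -½*1 = -½ ≈ -0.50000)
H(Q) = 1/(-2 + Q)
t(J) = 7/50 (t(J) = -(-½ + 1/(-2 - 3))/5 = -(-½ + 1/(-5))/5 = -(-½ - ⅕)/5 = -⅕*(-7/10) = 7/50)
n(I) = (7/50 + I)/(6 + I) (n(I) = (7/50 + I)/(I + 6) = (7/50 + I)/(6 + I))
(n(5 + 5) + 64)*(-73) = ((7/50 + (5 + 5))/(6 + (5 + 5)) + 64)*(-73) = ((7/50 + 10)/(6 + 10) + 64)*(-73) = ((507/50)/16 + 64)*(-73) = ((1/16)*(507/50) + 64)*(-73) = (507/800 + 64)*(-73) = (51707/800)*(-73) = -3774611/800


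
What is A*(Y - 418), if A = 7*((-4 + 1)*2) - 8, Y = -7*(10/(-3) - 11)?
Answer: 47650/3 ≈ 15883.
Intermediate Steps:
Y = 301/3 (Y = -7*(10*(-1/3) - 11) = -7*(-10/3 - 11) = -7*(-43/3) = 301/3 ≈ 100.33)
A = -50 (A = 7*(-3*2) - 8 = 7*(-6) - 8 = -42 - 8 = -50)
A*(Y - 418) = -50*(301/3 - 418) = -50*(-953/3) = 47650/3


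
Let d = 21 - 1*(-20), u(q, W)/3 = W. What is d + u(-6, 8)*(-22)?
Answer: -487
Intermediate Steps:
u(q, W) = 3*W
d = 41 (d = 21 + 20 = 41)
d + u(-6, 8)*(-22) = 41 + (3*8)*(-22) = 41 + 24*(-22) = 41 - 528 = -487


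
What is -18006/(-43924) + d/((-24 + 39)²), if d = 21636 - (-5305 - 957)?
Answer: 614721551/4941450 ≈ 124.40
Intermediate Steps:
d = 27898 (d = 21636 - 1*(-6262) = 21636 + 6262 = 27898)
-18006/(-43924) + d/((-24 + 39)²) = -18006/(-43924) + 27898/((-24 + 39)²) = -18006*(-1/43924) + 27898/(15²) = 9003/21962 + 27898/225 = 614721551/4941450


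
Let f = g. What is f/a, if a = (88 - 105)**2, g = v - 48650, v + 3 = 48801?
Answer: 148/289 ≈ 0.51211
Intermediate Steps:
v = 48798 (v = -3 + 48801 = 48798)
g = 148 (g = 48798 - 48650 = 148)
f = 148
a = 289 (a = (-17)**2 = 289)
f/a = 148/289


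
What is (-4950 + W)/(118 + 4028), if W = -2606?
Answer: -3778/2073 ≈ -1.8225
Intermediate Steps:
(-4950 + W)/(118 + 4028) = (-4950 - 2606)/(118 + 4028) = -7556/4146 = -7556*1/4146 = -3778/2073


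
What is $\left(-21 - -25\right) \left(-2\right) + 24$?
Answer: $16$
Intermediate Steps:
$\left(-21 - -25\right) \left(-2\right) + 24 = \left(-21 + 25\right) \left(-2\right) + 24 = 4 \left(-2\right) + 24 = -8 + 24 = 16$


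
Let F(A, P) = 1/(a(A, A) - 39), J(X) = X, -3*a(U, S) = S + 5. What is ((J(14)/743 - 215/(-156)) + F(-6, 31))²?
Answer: 5310743295025/2824638203556 ≈ 1.8801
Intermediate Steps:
a(U, S) = -5/3 - S/3 (a(U, S) = -(S + 5)/3 = -(5 + S)/3 = -5/3 - S/3)
F(A, P) = 1/(-122/3 - A/3) (F(A, P) = 1/((-5/3 - A/3) - 39) = 1/(-122/3 - A/3))
((J(14)/743 - 215/(-156)) + F(-6, 31))² = ((14/743 - 215/(-156)) - 3/(122 - 6))² = ((14*(1/743) - 215*(-1/156)) - 3/116)² = ((14/743 + 215/156) - 3*1/116)² = (161929/115908 - 3/116)² = (2304505/1680666)² = 5310743295025/2824638203556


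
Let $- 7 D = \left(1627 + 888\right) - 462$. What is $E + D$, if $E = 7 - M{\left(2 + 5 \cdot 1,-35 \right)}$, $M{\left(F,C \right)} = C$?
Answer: $- \frac{1759}{7} \approx -251.29$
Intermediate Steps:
$D = - \frac{2053}{7}$ ($D = - \frac{\left(1627 + 888\right) - 462}{7} = - \frac{2515 - 462}{7} = \left(- \frac{1}{7}\right) 2053 = - \frac{2053}{7} \approx -293.29$)
$E = 42$ ($E = 7 - -35 = 7 + 35 = 42$)
$E + D = 42 - \frac{2053}{7} = - \frac{1759}{7}$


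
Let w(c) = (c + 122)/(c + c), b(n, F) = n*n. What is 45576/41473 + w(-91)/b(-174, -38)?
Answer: 251133047969/228525851736 ≈ 1.0989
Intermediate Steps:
b(n, F) = n²
w(c) = (122 + c)/(2*c) (w(c) = (122 + c)/((2*c)) = (122 + c)*(1/(2*c)) = (122 + c)/(2*c))
45576/41473 + w(-91)/b(-174, -38) = 45576/41473 + ((½)*(122 - 91)/(-91))/((-174)²) = 45576*(1/41473) + ((½)*(-1/91)*31)/30276 = 45576/41473 - 31/182*1/30276 = 45576/41473 - 31/5510232 = 251133047969/228525851736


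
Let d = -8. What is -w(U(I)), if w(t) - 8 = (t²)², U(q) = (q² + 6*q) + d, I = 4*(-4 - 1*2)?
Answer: -32319410184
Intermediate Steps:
I = -24 (I = 4*(-4 - 2) = 4*(-6) = -24)
U(q) = -8 + q² + 6*q (U(q) = (q² + 6*q) - 8 = -8 + q² + 6*q)
w(t) = 8 + t⁴ (w(t) = 8 + (t²)² = 8 + t⁴)
-w(U(I)) = -(8 + (-8 + (-24)² + 6*(-24))⁴) = -(8 + (-8 + 576 - 144)⁴) = -(8 + 424⁴) = -(8 + 32319410176) = -1*32319410184 = -32319410184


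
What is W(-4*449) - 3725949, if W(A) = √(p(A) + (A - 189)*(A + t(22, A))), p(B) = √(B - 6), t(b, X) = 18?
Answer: -3725949 + √(3529330 + I*√1802) ≈ -3.7241e+6 + 0.0113*I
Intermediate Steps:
p(B) = √(-6 + B)
W(A) = √(√(-6 + A) + (-189 + A)*(18 + A)) (W(A) = √(√(-6 + A) + (A - 189)*(A + 18)) = √(√(-6 + A) + (-189 + A)*(18 + A)))
W(-4*449) - 3725949 = √(-3402 + (-4*449)² + √(-6 - 4*449) - (-684)*449) - 3725949 = √(-3402 + (-1796)² + √(-6 - 1796) - 171*(-1796)) - 3725949 = √(-3402 + 3225616 + √(-1802) + 307116) - 3725949 = √(-3402 + 3225616 + I*√1802 + 307116) - 3725949 = √(3529330 + I*√1802) - 3725949 = -3725949 + √(3529330 + I*√1802)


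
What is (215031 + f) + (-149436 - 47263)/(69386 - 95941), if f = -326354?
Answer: -2955985566/26555 ≈ -1.1132e+5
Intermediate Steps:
(215031 + f) + (-149436 - 47263)/(69386 - 95941) = (215031 - 326354) + (-149436 - 47263)/(69386 - 95941) = -111323 - 196699/(-26555) = -111323 - 196699*(-1/26555) = -111323 + 196699/26555 = -2955985566/26555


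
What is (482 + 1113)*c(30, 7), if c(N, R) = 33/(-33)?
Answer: -1595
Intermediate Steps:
c(N, R) = -1 (c(N, R) = 33*(-1/33) = -1)
(482 + 1113)*c(30, 7) = (482 + 1113)*(-1) = 1595*(-1) = -1595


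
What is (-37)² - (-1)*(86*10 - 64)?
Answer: 2165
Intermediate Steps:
(-37)² - (-1)*(86*10 - 64) = 1369 - (-1)*(860 - 64) = 1369 - (-1)*796 = 1369 - 1*(-796) = 1369 + 796 = 2165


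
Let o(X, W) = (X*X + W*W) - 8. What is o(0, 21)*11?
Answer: 4763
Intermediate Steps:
o(X, W) = -8 + W² + X² (o(X, W) = (X² + W²) - 8 = (W² + X²) - 8 = -8 + W² + X²)
o(0, 21)*11 = (-8 + 21² + 0²)*11 = (-8 + 441 + 0)*11 = 433*11 = 4763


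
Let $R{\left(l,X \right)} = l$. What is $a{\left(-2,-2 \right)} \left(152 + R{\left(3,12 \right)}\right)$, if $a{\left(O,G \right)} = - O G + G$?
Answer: $-930$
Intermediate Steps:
$a{\left(O,G \right)} = G - G O$ ($a{\left(O,G \right)} = - G O + G = G - G O$)
$a{\left(-2,-2 \right)} \left(152 + R{\left(3,12 \right)}\right) = - 2 \left(1 - -2\right) \left(152 + 3\right) = - 2 \left(1 + 2\right) 155 = \left(-2\right) 3 \cdot 155 = \left(-6\right) 155 = -930$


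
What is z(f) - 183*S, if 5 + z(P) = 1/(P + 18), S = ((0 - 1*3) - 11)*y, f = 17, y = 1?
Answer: 89496/35 ≈ 2557.0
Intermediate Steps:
S = -14 (S = ((0 - 1*3) - 11)*1 = ((0 - 3) - 11)*1 = (-3 - 11)*1 = -14*1 = -14)
z(P) = -5 + 1/(18 + P) (z(P) = -5 + 1/(P + 18) = -5 + 1/(18 + P))
z(f) - 183*S = (-89 - 5*17)/(18 + 17) - 183*(-14) = (-89 - 85)/35 + 2562 = (1/35)*(-174) + 2562 = -174/35 + 2562 = 89496/35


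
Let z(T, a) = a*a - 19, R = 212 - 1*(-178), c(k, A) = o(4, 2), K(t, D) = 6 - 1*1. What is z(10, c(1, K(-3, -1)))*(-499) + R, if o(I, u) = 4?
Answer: 1887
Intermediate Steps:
K(t, D) = 5 (K(t, D) = 6 - 1 = 5)
c(k, A) = 4
R = 390 (R = 212 + 178 = 390)
z(T, a) = -19 + a² (z(T, a) = a² - 19 = -19 + a²)
z(10, c(1, K(-3, -1)))*(-499) + R = (-19 + 4²)*(-499) + 390 = (-19 + 16)*(-499) + 390 = -3*(-499) + 390 = 1497 + 390 = 1887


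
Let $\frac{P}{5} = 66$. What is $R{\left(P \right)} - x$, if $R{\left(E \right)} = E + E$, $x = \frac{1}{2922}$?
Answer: $\frac{1928519}{2922} \approx 660.0$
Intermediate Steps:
$P = 330$ ($P = 5 \cdot 66 = 330$)
$x = \frac{1}{2922} \approx 0.00034223$
$R{\left(E \right)} = 2 E$
$R{\left(P \right)} - x = 2 \cdot 330 - \frac{1}{2922} = 660 - \frac{1}{2922} = \frac{1928519}{2922}$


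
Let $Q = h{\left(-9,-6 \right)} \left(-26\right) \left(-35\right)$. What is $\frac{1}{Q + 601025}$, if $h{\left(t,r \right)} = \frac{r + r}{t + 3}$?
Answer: $\frac{1}{602845} \approx 1.6588 \cdot 10^{-6}$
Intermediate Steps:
$h{\left(t,r \right)} = \frac{2 r}{3 + t}$
$Q = 1820$ ($Q = 2 \left(-6\right) \frac{1}{3 - 9} \left(-26\right) \left(-35\right) = 2 \left(-6\right) \frac{1}{-6} \left(-26\right) \left(-35\right) = 2 \left(-6\right) \left(- \frac{1}{6}\right) \left(-26\right) \left(-35\right) = 2 \left(-26\right) \left(-35\right) = \left(-52\right) \left(-35\right) = 1820$)
$\frac{1}{Q + 601025} = \frac{1}{1820 + 601025} = \frac{1}{602845}$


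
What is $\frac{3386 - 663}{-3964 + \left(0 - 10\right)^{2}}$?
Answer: $- \frac{389}{552} \approx -0.70471$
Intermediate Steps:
$\frac{3386 - 663}{-3964 + \left(0 - 10\right)^{2}} = \frac{2723}{-3964 + \left(-10\right)^{2}} = \frac{2723}{-3964 + 100} = \frac{2723}{-3864} = 2723 \left(- \frac{1}{3864}\right) = - \frac{389}{552}$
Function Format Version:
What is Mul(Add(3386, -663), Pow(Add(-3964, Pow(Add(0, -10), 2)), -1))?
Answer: Rational(-389, 552) ≈ -0.70471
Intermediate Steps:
Mul(Add(3386, -663), Pow(Add(-3964, Pow(Add(0, -10), 2)), -1)) = Mul(2723, Pow(Add(-3964, Pow(-10, 2)), -1)) = Mul(2723, Pow(Add(-3964, 100), -1)) = Mul(2723, Pow(-3864, -1)) = Mul(2723, Rational(-1, 3864)) = Rational(-389, 552)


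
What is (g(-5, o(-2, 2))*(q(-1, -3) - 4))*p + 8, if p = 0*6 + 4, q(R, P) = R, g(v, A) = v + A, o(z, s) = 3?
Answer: 48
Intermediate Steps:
g(v, A) = A + v
p = 4 (p = 0 + 4 = 4)
(g(-5, o(-2, 2))*(q(-1, -3) - 4))*p + 8 = ((3 - 5)*(-1 - 4))*4 + 8 = -2*(-5)*4 + 8 = 10*4 + 8 = 40 + 8 = 48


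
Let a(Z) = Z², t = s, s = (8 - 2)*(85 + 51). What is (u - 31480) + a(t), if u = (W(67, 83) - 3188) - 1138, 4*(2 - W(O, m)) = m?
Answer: 2520125/4 ≈ 6.3003e+5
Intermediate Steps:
W(O, m) = 2 - m/4
s = 816 (s = 6*136 = 816)
t = 816
u = -17379/4 (u = ((2 - ¼*83) - 3188) - 1138 = ((2 - 83/4) - 3188) - 1138 = (-75/4 - 3188) - 1138 = -12827/4 - 1138 = -17379/4 ≈ -4344.8)
(u - 31480) + a(t) = (-17379/4 - 31480) + 816² = -143299/4 + 665856 = 2520125/4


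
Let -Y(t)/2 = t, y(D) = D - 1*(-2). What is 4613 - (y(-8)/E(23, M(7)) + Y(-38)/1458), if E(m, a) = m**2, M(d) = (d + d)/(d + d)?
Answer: 1778946205/385641 ≈ 4613.0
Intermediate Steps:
M(d) = 1 (M(d) = (2*d)/((2*d)) = (2*d)*(1/(2*d)) = 1)
y(D) = 2 + D (y(D) = D + 2 = 2 + D)
Y(t) = -2*t
4613 - (y(-8)/E(23, M(7)) + Y(-38)/1458) = 4613 - ((2 - 8)/(23**2) - 2*(-38)/1458) = 4613 - (-6/529 + 76*(1/1458)) = 4613 - (-6*1/529 + 38/729) = 4613 - (-6/529 + 38/729) = 4613 - 1*15728/385641 = 4613 - 15728/385641 = 1778946205/385641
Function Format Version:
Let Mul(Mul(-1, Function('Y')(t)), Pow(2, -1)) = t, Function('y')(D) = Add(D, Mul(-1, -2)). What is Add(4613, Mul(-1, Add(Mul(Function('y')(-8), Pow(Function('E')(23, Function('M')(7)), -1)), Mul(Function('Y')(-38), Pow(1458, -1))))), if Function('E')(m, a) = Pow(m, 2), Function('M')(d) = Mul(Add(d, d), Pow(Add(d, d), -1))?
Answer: Rational(1778946205, 385641) ≈ 4613.0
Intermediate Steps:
Function('M')(d) = 1 (Function('M')(d) = Mul(Mul(2, d), Pow(Mul(2, d), -1)) = Mul(Mul(2, d), Mul(Rational(1, 2), Pow(d, -1))) = 1)
Function('y')(D) = Add(2, D) (Function('y')(D) = Add(D, 2) = Add(2, D))
Function('Y')(t) = Mul(-2, t)
Add(4613, Mul(-1, Add(Mul(Function('y')(-8), Pow(Function('E')(23, Function('M')(7)), -1)), Mul(Function('Y')(-38), Pow(1458, -1))))) = Add(4613, Mul(-1, Add(Mul(Add(2, -8), Pow(Pow(23, 2), -1)), Mul(Mul(-2, -38), Pow(1458, -1))))) = Add(4613, Mul(-1, Add(Mul(-6, Pow(529, -1)), Mul(76, Rational(1, 1458))))) = Add(4613, Mul(-1, Add(Mul(-6, Rational(1, 529)), Rational(38, 729)))) = Add(4613, Mul(-1, Add(Rational(-6, 529), Rational(38, 729)))) = Add(4613, Mul(-1, Rational(15728, 385641))) = Add(4613, Rational(-15728, 385641)) = Rational(1778946205, 385641)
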